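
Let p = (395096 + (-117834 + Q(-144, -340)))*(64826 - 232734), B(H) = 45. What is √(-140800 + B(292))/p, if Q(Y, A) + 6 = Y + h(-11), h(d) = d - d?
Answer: -I*√140755/46529321696 ≈ -8.0632e-9*I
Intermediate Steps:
h(d) = 0
Q(Y, A) = -6 + Y (Q(Y, A) = -6 + (Y + 0) = -6 + Y)
p = -46529321696 (p = (395096 + (-117834 + (-6 - 144)))*(64826 - 232734) = (395096 + (-117834 - 150))*(-167908) = (395096 - 117984)*(-167908) = 277112*(-167908) = -46529321696)
√(-140800 + B(292))/p = √(-140800 + 45)/(-46529321696) = √(-140755)*(-1/46529321696) = (I*√140755)*(-1/46529321696) = -I*√140755/46529321696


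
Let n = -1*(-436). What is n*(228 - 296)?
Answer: -29648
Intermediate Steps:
n = 436
n*(228 - 296) = 436*(228 - 296) = 436*(-68) = -29648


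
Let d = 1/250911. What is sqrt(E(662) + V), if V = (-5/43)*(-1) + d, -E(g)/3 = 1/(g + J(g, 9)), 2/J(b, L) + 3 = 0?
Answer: 5*sqrt(3555757350112065)/891904968 ≈ 0.33429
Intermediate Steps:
J(b, L) = -2/3 (J(b, L) = 2/(-3 + 0) = 2/(-3) = 2*(-1/3) = -2/3)
d = 1/250911 ≈ 3.9855e-6
E(g) = -3/(-2/3 + g) (E(g) = -3/(g - 2/3) = -3/(-2/3 + g))
V = 1254598/10789173 (V = (-5/43)*(-1) + 1/250911 = ((1/43)*(-5))*(-1) + 1/250911 = -5/43*(-1) + 1/250911 = 5/43 + 1/250911 = 1254598/10789173 ≈ 0.11628)
sqrt(E(662) + V) = sqrt(-9/(-2 + 3*662) + 1254598/10789173) = sqrt(-9/(-2 + 1986) + 1254598/10789173) = sqrt(-9/1984 + 1254598/10789173) = sqrt(2392019875/21405719232) = 5*sqrt(3555757350112065)/891904968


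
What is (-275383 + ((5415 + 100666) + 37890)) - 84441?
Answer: -215853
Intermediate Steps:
(-275383 + ((5415 + 100666) + 37890)) - 84441 = (-275383 + (106081 + 37890)) - 84441 = (-275383 + 143971) - 84441 = -131412 - 84441 = -215853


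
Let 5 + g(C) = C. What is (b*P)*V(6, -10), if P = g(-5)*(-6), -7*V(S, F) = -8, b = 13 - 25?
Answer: -5760/7 ≈ -822.86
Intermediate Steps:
b = -12
g(C) = -5 + C
V(S, F) = 8/7 (V(S, F) = -⅐*(-8) = 8/7)
P = 60 (P = (-5 - 5)*(-6) = -10*(-6) = 60)
(b*P)*V(6, -10) = -12*60*(8/7) = -720*8/7 = -5760/7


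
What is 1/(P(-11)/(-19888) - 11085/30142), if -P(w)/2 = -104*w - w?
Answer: -13624184/3427965 ≈ -3.9744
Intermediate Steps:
P(w) = 210*w (P(w) = -2*(-104*w - w) = -(-210)*w = 210*w)
1/(P(-11)/(-19888) - 11085/30142) = 1/((210*(-11))/(-19888) - 11085/30142) = 1/(-2310*(-1/19888) - 11085*1/30142) = 1/(105/904 - 11085/30142) = 1/(-3427965/13624184) = -13624184/3427965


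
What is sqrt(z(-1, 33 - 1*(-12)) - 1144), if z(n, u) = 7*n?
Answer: I*sqrt(1151) ≈ 33.926*I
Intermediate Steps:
sqrt(z(-1, 33 - 1*(-12)) - 1144) = sqrt(7*(-1) - 1144) = sqrt(-7 - 1144) = sqrt(-1151) = I*sqrt(1151)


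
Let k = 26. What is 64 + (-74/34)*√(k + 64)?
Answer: 64 - 111*√10/17 ≈ 43.352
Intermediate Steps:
64 + (-74/34)*√(k + 64) = 64 + (-74/34)*√(26 + 64) = 64 + (-74*1/34)*√90 = 64 - 111*√10/17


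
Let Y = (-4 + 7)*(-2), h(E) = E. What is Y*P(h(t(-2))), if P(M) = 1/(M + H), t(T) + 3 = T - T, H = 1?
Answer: 3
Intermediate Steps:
t(T) = -3 (t(T) = -3 + (T - T) = -3 + 0 = -3)
P(M) = 1/(1 + M) (P(M) = 1/(M + 1) = 1/(1 + M))
Y = -6 (Y = 3*(-2) = -6)
Y*P(h(t(-2))) = -6/(1 - 3) = -6/(-2) = -6*(-½) = 3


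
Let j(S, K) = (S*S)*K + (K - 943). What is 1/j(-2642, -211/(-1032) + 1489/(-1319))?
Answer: -1361208/8784697465079 ≈ -1.5495e-7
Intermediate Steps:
j(S, K) = -943 + K + K*S² (j(S, K) = S²*K + (-943 + K) = K*S² + (-943 + K) = -943 + K + K*S²)
1/j(-2642, -211/(-1032) + 1489/(-1319)) = 1/(-943 + (-211/(-1032) + 1489/(-1319)) + (-211/(-1032) + 1489/(-1319))*(-2642)²) = 1/(-943 + (-211*(-1/1032) + 1489*(-1/1319)) + (-211*(-1/1032) + 1489*(-1/1319))*6980164) = 1/(-943 + (211/1032 - 1489/1319) + (211/1032 - 1489/1319)*6980164) = 1/(-943 - 1258339/1361208 - 1258339/1361208*6980164) = 1/(-943 - 1258339/1361208 - 2195853146899/340302) = 1/(-8784697465079/1361208) = -1361208/8784697465079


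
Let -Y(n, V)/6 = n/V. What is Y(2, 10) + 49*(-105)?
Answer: -25731/5 ≈ -5146.2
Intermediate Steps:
Y(n, V) = -6*n/V
Y(2, 10) + 49*(-105) = -6*2/10 + 49*(-105) = -6*2*1/10 - 5145 = -6/5 - 5145 = -25731/5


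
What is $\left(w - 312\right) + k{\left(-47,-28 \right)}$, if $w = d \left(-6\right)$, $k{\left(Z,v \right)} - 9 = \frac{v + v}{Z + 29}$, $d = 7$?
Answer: $- \frac{3077}{9} \approx -341.89$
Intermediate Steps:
$k{\left(Z,v \right)} = 9 + \frac{2 v}{29 + Z}$ ($k{\left(Z,v \right)} = 9 + \frac{v + v}{Z + 29} = 9 + \frac{2 v}{29 + Z}$)
$w = -42$ ($w = 7 \left(-6\right) = -42$)
$\left(w - 312\right) + k{\left(-47,-28 \right)} = \left(-42 - 312\right) + \frac{261 + 2 \left(-28\right) + 9 \left(-47\right)}{29 - 47} = -354 + \frac{261 - 56 - 423}{-18} = -354 - - \frac{109}{9} = -354 + \frac{109}{9} = - \frac{3077}{9}$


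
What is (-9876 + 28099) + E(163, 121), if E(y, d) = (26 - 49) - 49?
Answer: 18151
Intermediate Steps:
E(y, d) = -72 (E(y, d) = -23 - 49 = -72)
(-9876 + 28099) + E(163, 121) = (-9876 + 28099) - 72 = 18223 - 72 = 18151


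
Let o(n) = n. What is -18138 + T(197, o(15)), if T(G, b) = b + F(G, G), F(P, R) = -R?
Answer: -18320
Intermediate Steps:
T(G, b) = b - G
-18138 + T(197, o(15)) = -18138 + (15 - 1*197) = -18138 + (15 - 197) = -18138 - 182 = -18320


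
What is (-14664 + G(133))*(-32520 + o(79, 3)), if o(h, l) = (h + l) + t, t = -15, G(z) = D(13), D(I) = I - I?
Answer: 475890792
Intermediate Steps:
D(I) = 0
G(z) = 0
o(h, l) = -15 + h + l (o(h, l) = (h + l) - 15 = -15 + h + l)
(-14664 + G(133))*(-32520 + o(79, 3)) = (-14664 + 0)*(-32520 + (-15 + 79 + 3)) = -14664*(-32520 + 67) = -14664*(-32453) = 475890792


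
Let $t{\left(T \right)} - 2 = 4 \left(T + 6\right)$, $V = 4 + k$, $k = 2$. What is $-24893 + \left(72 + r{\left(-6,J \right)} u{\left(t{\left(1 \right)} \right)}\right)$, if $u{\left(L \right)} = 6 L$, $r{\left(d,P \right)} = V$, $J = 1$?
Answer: $-23741$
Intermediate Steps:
$V = 6$ ($V = 4 + 2 = 6$)
$r{\left(d,P \right)} = 6$
$t{\left(T \right)} = 26 + 4 T$ ($t{\left(T \right)} = 2 + 4 \left(T + 6\right) = 2 + 4 \left(6 + T\right) = 2 + \left(24 + 4 T\right) = 26 + 4 T$)
$-24893 + \left(72 + r{\left(-6,J \right)} u{\left(t{\left(1 \right)} \right)}\right) = -24893 + \left(72 + 6 \cdot 6 \left(26 + 4 \cdot 1\right)\right) = -24893 + \left(72 + 6 \cdot 6 \left(26 + 4\right)\right) = -24893 + \left(72 + 6 \cdot 6 \cdot 30\right) = -24893 + \left(72 + 6 \cdot 180\right) = -24893 + \left(72 + 1080\right) = -24893 + 1152 = -23741$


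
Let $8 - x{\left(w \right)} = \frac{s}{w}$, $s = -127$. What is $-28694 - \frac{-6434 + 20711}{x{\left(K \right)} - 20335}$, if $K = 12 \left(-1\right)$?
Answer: $- \frac{7002628070}{244051} \approx -28693.0$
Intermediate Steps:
$K = -12$
$x{\left(w \right)} = 8 + \frac{127}{w}$ ($x{\left(w \right)} = 8 - - \frac{127}{w} = 8 + \frac{127}{w}$)
$-28694 - \frac{-6434 + 20711}{x{\left(K \right)} - 20335} = -28694 - \frac{-6434 + 20711}{\left(8 + \frac{127}{-12}\right) - 20335} = -28694 - \frac{14277}{\left(8 + 127 \left(- \frac{1}{12}\right)\right) - 20335} = -28694 - \frac{14277}{\left(8 - \frac{127}{12}\right) - 20335} = -28694 - \frac{14277}{- \frac{31}{12} - 20335} = -28694 - \frac{14277}{- \frac{244051}{12}} = -28694 - 14277 \left(- \frac{12}{244051}\right) = -28694 - - \frac{171324}{244051} = -28694 + \frac{171324}{244051} = - \frac{7002628070}{244051}$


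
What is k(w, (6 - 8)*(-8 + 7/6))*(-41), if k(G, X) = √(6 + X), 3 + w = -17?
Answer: -41*√177/3 ≈ -181.82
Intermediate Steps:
w = -20 (w = -3 - 17 = -20)
k(w, (6 - 8)*(-8 + 7/6))*(-41) = √(6 + (6 - 8)*(-8 + 7/6))*(-41) = √(6 - 2*(-8 + 7*(⅙)))*(-41) = √(6 - 2*(-8 + 7/6))*(-41) = √(6 - 2*(-41/6))*(-41) = √(6 + 41/3)*(-41) = √(59/3)*(-41) = (√177/3)*(-41) = -41*√177/3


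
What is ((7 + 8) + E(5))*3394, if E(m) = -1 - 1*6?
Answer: 27152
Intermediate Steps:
E(m) = -7 (E(m) = -1 - 6 = -7)
((7 + 8) + E(5))*3394 = ((7 + 8) - 7)*3394 = (15 - 7)*3394 = 8*3394 = 27152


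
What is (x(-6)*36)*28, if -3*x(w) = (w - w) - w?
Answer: -2016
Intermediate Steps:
x(w) = w/3 (x(w) = -((w - w) - w)/3 = -(0 - w)/3 = -(-1)*w/3 = w/3)
(x(-6)*36)*28 = (((⅓)*(-6))*36)*28 = -2*36*28 = -72*28 = -2016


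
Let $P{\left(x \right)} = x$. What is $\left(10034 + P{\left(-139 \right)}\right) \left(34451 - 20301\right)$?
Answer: $140014250$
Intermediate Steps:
$\left(10034 + P{\left(-139 \right)}\right) \left(34451 - 20301\right) = \left(10034 - 139\right) \left(34451 - 20301\right) = 9895 \cdot 14150 = 140014250$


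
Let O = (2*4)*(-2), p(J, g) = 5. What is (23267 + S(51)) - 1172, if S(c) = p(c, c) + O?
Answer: 22084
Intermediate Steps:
O = -16 (O = 8*(-2) = -16)
S(c) = -11 (S(c) = 5 - 16 = -11)
(23267 + S(51)) - 1172 = (23267 - 11) - 1172 = 23256 - 1172 = 22084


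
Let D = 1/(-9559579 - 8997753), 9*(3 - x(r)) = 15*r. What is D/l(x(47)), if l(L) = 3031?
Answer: -1/56247273292 ≈ -1.7779e-11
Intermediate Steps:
x(r) = 3 - 5*r/3
D = -1/18557332 (D = 1/(-18557332) = -1/18557332 ≈ -5.3887e-8)
D/l(x(47)) = -1/18557332/3031 = -1/18557332*1/3031 = -1/56247273292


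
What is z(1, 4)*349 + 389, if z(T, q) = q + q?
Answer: 3181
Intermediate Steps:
z(T, q) = 2*q
z(1, 4)*349 + 389 = (2*4)*349 + 389 = 8*349 + 389 = 2792 + 389 = 3181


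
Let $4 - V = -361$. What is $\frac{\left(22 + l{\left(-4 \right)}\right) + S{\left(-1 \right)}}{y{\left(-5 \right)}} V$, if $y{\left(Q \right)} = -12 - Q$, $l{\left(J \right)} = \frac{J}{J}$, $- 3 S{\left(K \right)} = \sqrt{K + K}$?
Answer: $- \frac{8395}{7} + \frac{365 i \sqrt{2}}{21} \approx -1199.3 + 24.58 i$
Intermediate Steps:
$V = 365$ ($V = 4 - -361 = 4 + 361 = 365$)
$S{\left(K \right)} = - \frac{\sqrt{2} \sqrt{K}}{3}$ ($S{\left(K \right)} = - \frac{\sqrt{K + K}}{3} = - \frac{\sqrt{2 K}}{3} = - \frac{\sqrt{2} \sqrt{K}}{3}$)
$l{\left(J \right)} = 1$
$\frac{\left(22 + l{\left(-4 \right)}\right) + S{\left(-1 \right)}}{y{\left(-5 \right)}} V = \frac{\left(22 + 1\right) - \frac{\sqrt{2} \sqrt{-1}}{3}}{-12 - -5} \cdot 365 = \frac{23 - \frac{\sqrt{2} i}{3}}{-12 + 5} \cdot 365 = \frac{23 - \frac{i \sqrt{2}}{3}}{-7} \cdot 365 = \left(23 - \frac{i \sqrt{2}}{3}\right) \left(- \frac{1}{7}\right) 365 = \left(- \frac{23}{7} + \frac{i \sqrt{2}}{21}\right) 365 = - \frac{8395}{7} + \frac{365 i \sqrt{2}}{21}$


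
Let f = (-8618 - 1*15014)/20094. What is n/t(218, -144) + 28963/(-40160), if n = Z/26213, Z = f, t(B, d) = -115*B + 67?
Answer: -190716730902068219/264447188899085280 ≈ -0.72119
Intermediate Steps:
t(B, d) = 67 - 115*B
f = -11816/10047 (f = (-8618 - 15014)*(1/20094) = -23632*1/20094 = -11816/10047 ≈ -1.1761)
Z = -11816/10047 ≈ -1.1761
n = -11816/263362011 (n = -11816/10047/26213 = -11816/10047*1/26213 = -11816/263362011 ≈ -4.4866e-5)
n/t(218, -144) + 28963/(-40160) = -11816/(263362011*(67 - 115*218)) + 28963/(-40160) = -11816/(263362011*(67 - 25070)) + 28963*(-1/40160) = -11816/263362011/(-25003) - 28963/40160 = -11816/263362011*(-1/25003) - 28963/40160 = 11816/6584840361033 - 28963/40160 = -190716730902068219/264447188899085280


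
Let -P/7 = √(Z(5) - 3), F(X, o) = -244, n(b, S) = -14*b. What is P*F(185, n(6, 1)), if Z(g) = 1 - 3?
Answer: 1708*I*√5 ≈ 3819.2*I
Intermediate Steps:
Z(g) = -2
P = -7*I*√5 (P = -7*√(-2 - 3) = -7*I*√5 ≈ -15.652*I)
P*F(185, n(6, 1)) = -7*I*√5*(-244) = 1708*I*√5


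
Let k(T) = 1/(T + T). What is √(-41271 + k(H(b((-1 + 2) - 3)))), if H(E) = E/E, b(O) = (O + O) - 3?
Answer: I*√165082/2 ≈ 203.15*I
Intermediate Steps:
b(O) = -3 + 2*O (b(O) = 2*O - 3 = -3 + 2*O)
H(E) = 1
k(T) = 1/(2*T)
√(-41271 + k(H(b((-1 + 2) - 3)))) = √(-41271 + (½)/1) = √(-41271 + (½)*1) = √(-41271 + ½) = √(-82541/2) = I*√165082/2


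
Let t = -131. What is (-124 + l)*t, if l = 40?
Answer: 11004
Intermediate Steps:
(-124 + l)*t = (-124 + 40)*(-131) = -84*(-131) = 11004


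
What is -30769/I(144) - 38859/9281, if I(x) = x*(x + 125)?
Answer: -1790809313/359508816 ≈ -4.9813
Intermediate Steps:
I(x) = x*(125 + x)
-30769/I(144) - 38859/9281 = -30769*1/(144*(125 + 144)) - 38859/9281 = -30769/(144*269) - 38859*1/9281 = -30769/38736 - 38859/9281 = -1790809313/359508816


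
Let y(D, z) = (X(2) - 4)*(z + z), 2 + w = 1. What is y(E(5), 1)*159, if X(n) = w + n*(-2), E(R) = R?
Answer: -2862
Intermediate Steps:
w = -1 (w = -2 + 1 = -1)
X(n) = -1 - 2*n (X(n) = -1 + n*(-2) = -1 - 2*n)
y(D, z) = -18*z (y(D, z) = ((-1 - 2*2) - 4)*(z + z) = ((-1 - 4) - 4)*(2*z) = (-5 - 4)*(2*z) = -18*z)
y(E(5), 1)*159 = -18*1*159 = -18*159 = -2862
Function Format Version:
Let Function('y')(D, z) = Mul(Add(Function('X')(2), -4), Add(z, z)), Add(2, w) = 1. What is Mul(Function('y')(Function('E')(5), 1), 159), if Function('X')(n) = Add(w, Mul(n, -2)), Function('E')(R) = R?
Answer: -2862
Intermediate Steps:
w = -1 (w = Add(-2, 1) = -1)
Function('X')(n) = Add(-1, Mul(-2, n)) (Function('X')(n) = Add(-1, Mul(n, -2)) = Add(-1, Mul(-2, n)))
Function('y')(D, z) = Mul(-18, z) (Function('y')(D, z) = Mul(Add(Add(-1, Mul(-2, 2)), -4), Add(z, z)) = Mul(Add(Add(-1, -4), -4), Mul(2, z)) = Mul(Add(-5, -4), Mul(2, z)) = Mul(-9, Mul(2, z)) = Mul(-18, z))
Mul(Function('y')(Function('E')(5), 1), 159) = Mul(Mul(-18, 1), 159) = Mul(-18, 159) = -2862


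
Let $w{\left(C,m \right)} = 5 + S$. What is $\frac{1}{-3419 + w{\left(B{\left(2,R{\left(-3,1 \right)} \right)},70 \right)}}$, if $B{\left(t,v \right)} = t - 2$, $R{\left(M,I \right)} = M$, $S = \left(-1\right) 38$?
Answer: $- \frac{1}{3452} \approx -0.00028969$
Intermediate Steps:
$S = -38$
$B{\left(t,v \right)} = -2 + t$
$w{\left(C,m \right)} = -33$ ($w{\left(C,m \right)} = 5 - 38 = -33$)
$\frac{1}{-3419 + w{\left(B{\left(2,R{\left(-3,1 \right)} \right)},70 \right)}} = \frac{1}{-3419 - 33} = \frac{1}{-3452} = - \frac{1}{3452}$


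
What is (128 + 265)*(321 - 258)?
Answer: 24759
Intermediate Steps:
(128 + 265)*(321 - 258) = 393*63 = 24759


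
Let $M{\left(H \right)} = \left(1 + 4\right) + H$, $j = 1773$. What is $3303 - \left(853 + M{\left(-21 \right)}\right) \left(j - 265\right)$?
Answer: $-1258893$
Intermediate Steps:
$M{\left(H \right)} = 5 + H$
$3303 - \left(853 + M{\left(-21 \right)}\right) \left(j - 265\right) = 3303 - \left(853 + \left(5 - 21\right)\right) \left(1773 - 265\right) = 3303 - \left(853 - 16\right) 1508 = 3303 - 837 \cdot 1508 = 3303 - 1262196 = -1258893$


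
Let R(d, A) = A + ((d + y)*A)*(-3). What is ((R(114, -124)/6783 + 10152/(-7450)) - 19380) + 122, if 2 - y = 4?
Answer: -486465321158/25266675 ≈ -19253.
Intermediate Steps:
y = -2 (y = 2 - 1*4 = 2 - 4 = -2)
R(d, A) = A - 3*A*(-2 + d) (R(d, A) = A + ((d - 2)*A)*(-3) = A + ((-2 + d)*A)*(-3) = A + (A*(-2 + d))*(-3) = A - 3*A*(-2 + d))
((R(114, -124)/6783 + 10152/(-7450)) - 19380) + 122 = ((-124*(7 - 3*114)/6783 + 10152/(-7450)) - 19380) + 122 = ((-124*(7 - 342)*(1/6783) + 10152*(-1/7450)) - 19380) + 122 = ((-124*(-335)*(1/6783) - 5076/3725) - 19380) + 122 = ((41540*(1/6783) - 5076/3725) - 19380) + 122 = ((41540/6783 - 5076/3725) - 19380) + 122 = (120305992/25266675 - 19380) + 122 = -489547855508/25266675 + 122 = -486465321158/25266675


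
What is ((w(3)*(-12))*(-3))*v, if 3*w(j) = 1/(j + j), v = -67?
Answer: -134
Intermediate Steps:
w(j) = 1/(6*j) (w(j) = 1/(3*(j + j)) = 1/(3*((2*j))) = (1/(2*j))/3 = 1/(6*j))
((w(3)*(-12))*(-3))*v = ((((⅙)/3)*(-12))*(-3))*(-67) = ((((⅙)*(⅓))*(-12))*(-3))*(-67) = (((1/18)*(-12))*(-3))*(-67) = -⅔*(-3)*(-67) = 2*(-67) = -134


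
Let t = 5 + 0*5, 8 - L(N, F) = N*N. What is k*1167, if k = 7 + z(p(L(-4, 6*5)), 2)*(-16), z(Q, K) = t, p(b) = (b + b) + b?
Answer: -85191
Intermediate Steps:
L(N, F) = 8 - N² (L(N, F) = 8 - N*N = 8 - N²)
t = 5 (t = 5 + 0 = 5)
p(b) = 3*b (p(b) = 2*b + b = 3*b)
z(Q, K) = 5
k = -73 (k = 7 + 5*(-16) = 7 - 80 = -73)
k*1167 = -73*1167 = -85191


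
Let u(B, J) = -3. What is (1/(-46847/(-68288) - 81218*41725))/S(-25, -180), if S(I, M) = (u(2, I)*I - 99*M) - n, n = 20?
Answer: -6208/376047517903403125 ≈ -1.6509e-14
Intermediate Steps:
S(I, M) = -20 - 99*M - 3*I (S(I, M) = (-3*I - 99*M) - 1*20 = (-99*M - 3*I) - 20 = -20 - 99*M - 3*I)
(1/(-46847/(-68288) - 81218*41725))/S(-25, -180) = (1/(-46847/(-68288) - 81218*41725))/(-20 - 99*(-180) - 3*(-25)) = ((1/41725)/(-46847*(-1/68288) - 81218))/(-20 + 17820 + 75) = ((1/41725)/(46847/68288 - 81218))/17875 = ((1/41725)/(-5546167937/68288))*(1/17875) = -68288/5546167937*1/41725*(1/17875) = -68288/231413857171325*1/17875 = -6208/376047517903403125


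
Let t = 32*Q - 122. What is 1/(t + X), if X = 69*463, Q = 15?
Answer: 1/32305 ≈ 3.0955e-5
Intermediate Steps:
t = 358 (t = 32*15 - 122 = 480 - 122 = 358)
X = 31947
1/(t + X) = 1/(358 + 31947) = 1/32305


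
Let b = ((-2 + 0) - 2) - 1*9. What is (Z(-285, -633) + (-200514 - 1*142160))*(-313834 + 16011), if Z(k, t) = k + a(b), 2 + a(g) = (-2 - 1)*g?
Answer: 102130058806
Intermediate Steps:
b = -13 (b = (-2 - 2) - 9 = -4 - 9 = -13)
a(g) = -2 - 3*g (a(g) = -2 + (-2 - 1)*g = -2 - 3*g)
Z(k, t) = 37 + k (Z(k, t) = k + (-2 - 3*(-13)) = k + (-2 + 39) = k + 37 = 37 + k)
(Z(-285, -633) + (-200514 - 1*142160))*(-313834 + 16011) = ((37 - 285) + (-200514 - 1*142160))*(-313834 + 16011) = (-248 + (-200514 - 142160))*(-297823) = (-248 - 342674)*(-297823) = -342922*(-297823) = 102130058806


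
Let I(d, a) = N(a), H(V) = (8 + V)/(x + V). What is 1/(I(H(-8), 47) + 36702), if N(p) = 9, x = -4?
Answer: 1/36711 ≈ 2.7240e-5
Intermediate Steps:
H(V) = (8 + V)/(-4 + V)
I(d, a) = 9
1/(I(H(-8), 47) + 36702) = 1/(9 + 36702) = 1/36711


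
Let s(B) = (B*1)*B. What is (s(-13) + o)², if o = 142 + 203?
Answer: 264196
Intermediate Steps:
s(B) = B² (s(B) = B*B = B²)
o = 345
(s(-13) + o)² = ((-13)² + 345)² = (169 + 345)² = 514² = 264196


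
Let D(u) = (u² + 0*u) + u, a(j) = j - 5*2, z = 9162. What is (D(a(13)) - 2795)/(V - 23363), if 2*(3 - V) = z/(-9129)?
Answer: 8468669/71082953 ≈ 0.11914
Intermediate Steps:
a(j) = -10 + j (a(j) = j - 10 = -10 + j)
V = 10656/3043 (V = 3 - 4581/(-9129) = 3 - 4581*(-1)/9129 = 3 - ½*(-3054/3043) = 3 + 1527/3043 = 10656/3043 ≈ 3.5018)
D(u) = u + u² (D(u) = (u² + 0) + u = u² + u = u + u²)
(D(a(13)) - 2795)/(V - 23363) = ((-10 + 13)*(1 + (-10 + 13)) - 2795)/(10656/3043 - 23363) = (3*(1 + 3) - 2795)/(-71082953/3043) = (3*4 - 2795)*(-3043/71082953) = (12 - 2795)*(-3043/71082953) = -2783*(-3043/71082953) = 8468669/71082953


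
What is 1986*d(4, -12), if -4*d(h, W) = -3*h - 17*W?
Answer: -95328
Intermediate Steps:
d(h, W) = 3*h/4 + 17*W/4 (d(h, W) = -(-3*h - 17*W)/4 = -(-17*W - 3*h)/4 = 3*h/4 + 17*W/4)
1986*d(4, -12) = 1986*((¾)*4 + (17/4)*(-12)) = 1986*(3 - 51) = 1986*(-48) = -95328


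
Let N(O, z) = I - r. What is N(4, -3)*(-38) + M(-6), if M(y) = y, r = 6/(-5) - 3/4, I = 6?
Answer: -3081/10 ≈ -308.10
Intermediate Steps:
r = -39/20 (r = 6*(-1/5) - 3*1/4 = -6/5 - 3/4 = -39/20 ≈ -1.9500)
N(O, z) = 159/20 (N(O, z) = 6 - 1*(-39/20) = 6 + 39/20 = 159/20)
N(4, -3)*(-38) + M(-6) = (159/20)*(-38) - 6 = -3021/10 - 6 = -3081/10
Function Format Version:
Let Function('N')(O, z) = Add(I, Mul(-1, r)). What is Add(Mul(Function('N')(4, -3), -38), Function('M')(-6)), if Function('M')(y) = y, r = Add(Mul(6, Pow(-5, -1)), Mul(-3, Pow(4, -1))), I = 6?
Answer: Rational(-3081, 10) ≈ -308.10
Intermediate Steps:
r = Rational(-39, 20) (r = Add(Mul(6, Rational(-1, 5)), Mul(-3, Rational(1, 4))) = Add(Rational(-6, 5), Rational(-3, 4)) = Rational(-39, 20) ≈ -1.9500)
Function('N')(O, z) = Rational(159, 20) (Function('N')(O, z) = Add(6, Mul(-1, Rational(-39, 20))) = Add(6, Rational(39, 20)) = Rational(159, 20))
Add(Mul(Function('N')(4, -3), -38), Function('M')(-6)) = Add(Mul(Rational(159, 20), -38), -6) = Add(Rational(-3021, 10), -6) = Rational(-3081, 10)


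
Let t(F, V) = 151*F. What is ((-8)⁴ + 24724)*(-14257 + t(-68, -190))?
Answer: -706810500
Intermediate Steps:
((-8)⁴ + 24724)*(-14257 + t(-68, -190)) = ((-8)⁴ + 24724)*(-14257 + 151*(-68)) = (4096 + 24724)*(-14257 - 10268) = 28820*(-24525) = -706810500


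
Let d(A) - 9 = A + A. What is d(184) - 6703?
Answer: -6326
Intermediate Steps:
d(A) = 9 + 2*A (d(A) = 9 + (A + A) = 9 + 2*A)
d(184) - 6703 = (9 + 2*184) - 6703 = (9 + 368) - 6703 = 377 - 6703 = -6326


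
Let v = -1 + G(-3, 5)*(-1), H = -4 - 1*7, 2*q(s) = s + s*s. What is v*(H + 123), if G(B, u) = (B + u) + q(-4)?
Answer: -1008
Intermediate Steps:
q(s) = s/2 + s**2/2 (q(s) = (s + s*s)/2 = (s + s**2)/2 = s/2 + s**2/2)
H = -11 (H = -4 - 7 = -11)
G(B, u) = 6 + B + u (G(B, u) = (B + u) + (1/2)*(-4)*(1 - 4) = (B + u) + (1/2)*(-4)*(-3) = (B + u) + 6 = 6 + B + u)
v = -9 (v = -1 + (6 - 3 + 5)*(-1) = -1 + 8*(-1) = -1 - 8 = -9)
v*(H + 123) = -9*(-11 + 123) = -9*112 = -1008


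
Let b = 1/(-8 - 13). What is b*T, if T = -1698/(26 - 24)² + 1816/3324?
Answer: 704611/34902 ≈ 20.188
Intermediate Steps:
b = -1/21 (b = 1/(-21) = -1/21 ≈ -0.047619)
T = -704611/1662 (T = -1698/(2²) + 1816*(1/3324) = -1698/4 + 454/831 = -1698*¼ + 454/831 = -849/2 + 454/831 = -704611/1662 ≈ -423.95)
b*T = -1/21*(-704611/1662) = 704611/34902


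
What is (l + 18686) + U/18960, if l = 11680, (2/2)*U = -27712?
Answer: 35981978/1185 ≈ 30365.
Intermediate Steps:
U = -27712
(l + 18686) + U/18960 = (11680 + 18686) - 27712/18960 = 30366 - 27712*1/18960 = 30366 - 1732/1185 = 35981978/1185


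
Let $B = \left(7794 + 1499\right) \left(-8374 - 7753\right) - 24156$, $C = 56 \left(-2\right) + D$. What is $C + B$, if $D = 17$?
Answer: $-149892462$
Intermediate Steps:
$C = -95$ ($C = 56 \left(-2\right) + 17 = -112 + 17 = -95$)
$B = -149892367$ ($B = 9293 \left(-16127\right) - 24156 = -149868211 - 24156 = -149892367$)
$C + B = -95 - 149892367 = -149892462$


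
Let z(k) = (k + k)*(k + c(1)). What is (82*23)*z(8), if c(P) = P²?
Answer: 271584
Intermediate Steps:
z(k) = 2*k*(1 + k) (z(k) = (k + k)*(k + 1²) = (2*k)*(k + 1) = (2*k)*(1 + k) = 2*k*(1 + k))
(82*23)*z(8) = (82*23)*(2*8*(1 + 8)) = 1886*(2*8*9) = 1886*144 = 271584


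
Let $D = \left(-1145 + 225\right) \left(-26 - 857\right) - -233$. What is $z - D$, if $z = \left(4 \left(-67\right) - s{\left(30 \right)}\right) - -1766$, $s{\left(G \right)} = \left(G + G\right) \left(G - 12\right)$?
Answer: $-812175$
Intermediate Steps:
$s{\left(G \right)} = 2 G \left(-12 + G\right)$
$D = 812593$ ($D = \left(-920\right) \left(-883\right) + 233 = 812360 + 233 = 812593$)
$z = 418$ ($z = \left(4 \left(-67\right) - 2 \cdot 30 \left(-12 + 30\right)\right) - -1766 = \left(-268 - 2 \cdot 30 \cdot 18\right) + 1766 = \left(-268 - 1080\right) + 1766 = -1348 + 1766 = 418$)
$z - D = 418 - 812593 = -812175$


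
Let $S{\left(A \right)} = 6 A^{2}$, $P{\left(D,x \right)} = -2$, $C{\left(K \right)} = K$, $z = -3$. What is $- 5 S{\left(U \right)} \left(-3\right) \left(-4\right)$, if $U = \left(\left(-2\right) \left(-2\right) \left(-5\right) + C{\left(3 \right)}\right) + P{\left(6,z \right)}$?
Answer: $-129960$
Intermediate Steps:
$U = -19$ ($U = \left(\left(-2\right) \left(-2\right) \left(-5\right) + 3\right) - 2 = \left(4 \left(-5\right) + 3\right) - 2 = \left(-20 + 3\right) - 2 = -17 - 2 = -19$)
$- 5 S{\left(U \right)} \left(-3\right) \left(-4\right) = - 5 \cdot 6 \left(-19\right)^{2} \left(-3\right) \left(-4\right) = - 5 \cdot 6 \cdot 361 \left(-3\right) \left(-4\right) = - 5 \cdot 2166 \left(-3\right) \left(-4\right) = \left(-5\right) \left(-6498\right) \left(-4\right) = 32490 \left(-4\right) = -129960$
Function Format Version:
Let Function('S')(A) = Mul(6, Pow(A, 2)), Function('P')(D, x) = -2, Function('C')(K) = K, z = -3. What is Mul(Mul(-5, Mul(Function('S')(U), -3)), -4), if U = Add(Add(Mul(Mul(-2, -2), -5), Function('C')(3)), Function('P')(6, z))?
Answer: -129960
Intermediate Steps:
U = -19 (U = Add(Add(Mul(Mul(-2, -2), -5), 3), -2) = Add(Add(Mul(4, -5), 3), -2) = Add(Add(-20, 3), -2) = Add(-17, -2) = -19)
Mul(Mul(-5, Mul(Function('S')(U), -3)), -4) = Mul(Mul(-5, Mul(Mul(6, Pow(-19, 2)), -3)), -4) = Mul(Mul(-5, Mul(Mul(6, 361), -3)), -4) = Mul(Mul(-5, Mul(2166, -3)), -4) = Mul(Mul(-5, -6498), -4) = Mul(32490, -4) = -129960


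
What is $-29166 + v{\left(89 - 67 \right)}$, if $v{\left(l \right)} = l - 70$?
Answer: $-29214$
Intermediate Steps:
$v{\left(l \right)} = -70 + l$
$-29166 + v{\left(89 - 67 \right)} = -29166 + \left(-70 + \left(89 - 67\right)\right) = -29166 + \left(-70 + 22\right) = -29166 - 48 = -29214$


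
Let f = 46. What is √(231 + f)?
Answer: √277 ≈ 16.643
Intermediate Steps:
√(231 + f) = √(231 + 46) = √277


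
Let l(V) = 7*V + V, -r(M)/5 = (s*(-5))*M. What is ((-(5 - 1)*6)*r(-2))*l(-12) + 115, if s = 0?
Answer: 115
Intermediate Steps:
r(M) = 0 (r(M) = -5*0*(-5)*M = -0*M = -5*0 = 0)
l(V) = 8*V
((-(5 - 1)*6)*r(-2))*l(-12) + 115 = ((-(5 - 1)*6)*0)*(8*(-12)) + 115 = ((-1*4*6)*0)*(-96) + 115 = (-4*6*0)*(-96) + 115 = -24*0*(-96) + 115 = 0*(-96) + 115 = 0 + 115 = 115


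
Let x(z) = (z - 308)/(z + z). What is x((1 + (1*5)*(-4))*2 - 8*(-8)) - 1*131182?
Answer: -3410873/26 ≈ -1.3119e+5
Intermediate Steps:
x(z) = (-308 + z)/(2*z) (x(z) = (-308 + z)/((2*z)) = (-308 + z)*(1/(2*z)) = (-308 + z)/(2*z))
x((1 + (1*5)*(-4))*2 - 8*(-8)) - 1*131182 = (-308 + ((1 + (1*5)*(-4))*2 - 8*(-8)))/(2*((1 + (1*5)*(-4))*2 - 8*(-8))) - 1*131182 = (-308 + ((1 + 5*(-4))*2 + 64))/(2*((1 + 5*(-4))*2 + 64)) - 131182 = (-308 + ((1 - 20)*2 + 64))/(2*((1 - 20)*2 + 64)) - 131182 = (-308 + (-19*2 + 64))/(2*(-19*2 + 64)) - 131182 = (-308 + (-38 + 64))/(2*(-38 + 64)) - 131182 = (½)*(-308 + 26)/26 - 131182 = (½)*(1/26)*(-282) - 131182 = -141/26 - 131182 = -3410873/26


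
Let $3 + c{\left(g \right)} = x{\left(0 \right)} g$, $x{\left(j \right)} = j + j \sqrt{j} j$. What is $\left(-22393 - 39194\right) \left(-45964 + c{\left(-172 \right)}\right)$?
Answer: $2830969629$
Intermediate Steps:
$x{\left(j \right)} = j + j^{\frac{5}{2}}$ ($x{\left(j \right)} = j + j^{\frac{3}{2}} j = j + j^{\frac{5}{2}}$)
$c{\left(g \right)} = -3$ ($c{\left(g \right)} = -3 + \left(0 + 0^{\frac{5}{2}}\right) g = -3 + \left(0 + 0\right) g = -3 + 0 g = -3 + 0 = -3$)
$\left(-22393 - 39194\right) \left(-45964 + c{\left(-172 \right)}\right) = \left(-22393 - 39194\right) \left(-45964 - 3\right) = \left(-61587\right) \left(-45967\right) = 2830969629$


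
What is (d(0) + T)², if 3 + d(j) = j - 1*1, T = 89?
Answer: 7225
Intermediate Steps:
d(j) = -4 + j (d(j) = -3 + (j - 1*1) = -3 + (j - 1) = -3 + (-1 + j) = -4 + j)
(d(0) + T)² = ((-4 + 0) + 89)² = (-4 + 89)² = 85² = 7225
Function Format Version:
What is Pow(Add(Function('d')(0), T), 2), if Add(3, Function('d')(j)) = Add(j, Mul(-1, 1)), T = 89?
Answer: 7225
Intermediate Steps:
Function('d')(j) = Add(-4, j) (Function('d')(j) = Add(-3, Add(j, Mul(-1, 1))) = Add(-3, Add(j, -1)) = Add(-3, Add(-1, j)) = Add(-4, j))
Pow(Add(Function('d')(0), T), 2) = Pow(Add(Add(-4, 0), 89), 2) = Pow(Add(-4, 89), 2) = Pow(85, 2) = 7225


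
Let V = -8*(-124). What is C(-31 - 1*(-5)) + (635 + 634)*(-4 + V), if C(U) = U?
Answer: 1253746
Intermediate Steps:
V = 992
C(-31 - 1*(-5)) + (635 + 634)*(-4 + V) = (-31 - 1*(-5)) + (635 + 634)*(-4 + 992) = (-31 + 5) + 1269*988 = -26 + 1253772 = 1253746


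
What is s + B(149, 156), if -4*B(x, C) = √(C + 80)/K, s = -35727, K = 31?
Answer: -35727 - √59/62 ≈ -35727.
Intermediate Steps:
B(x, C) = -√(80 + C)/124 (B(x, C) = -√(C + 80)/(4*31) = -√(80 + C)/(4*31) = -√(80 + C)/124)
s + B(149, 156) = -35727 - √(80 + 156)/124 = -35727 - √59/62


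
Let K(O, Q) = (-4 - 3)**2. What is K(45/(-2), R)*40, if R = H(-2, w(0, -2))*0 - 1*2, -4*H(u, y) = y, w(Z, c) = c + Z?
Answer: 1960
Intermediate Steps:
w(Z, c) = Z + c
H(u, y) = -y/4
R = -2 (R = -(0 - 2)/4*0 - 1*2 = -1/4*(-2)*0 - 2 = (1/2)*0 - 2 = 0 - 2 = -2)
K(O, Q) = 49 (K(O, Q) = (-7)**2 = 49)
K(45/(-2), R)*40 = 49*40 = 1960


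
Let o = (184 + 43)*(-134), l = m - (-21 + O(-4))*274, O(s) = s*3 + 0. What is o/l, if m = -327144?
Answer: 15209/159051 ≈ 0.095623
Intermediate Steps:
O(s) = 3*s (O(s) = 3*s + 0 = 3*s)
l = -318102 (l = -327144 - (-21 + 3*(-4))*274 = -327144 - (-21 - 12)*274 = -327144 - (-33)*274 = -327144 - 1*(-9042) = -327144 + 9042 = -318102)
o = -30418 (o = 227*(-134) = -30418)
o/l = -30418/(-318102) = -30418*(-1/318102) = 15209/159051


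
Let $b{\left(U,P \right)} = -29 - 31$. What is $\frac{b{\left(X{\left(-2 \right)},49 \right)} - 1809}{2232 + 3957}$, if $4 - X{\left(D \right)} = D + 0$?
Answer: $- \frac{623}{2063} \approx -0.30199$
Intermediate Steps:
$X{\left(D \right)} = 4 - D$ ($X{\left(D \right)} = 4 - \left(D + 0\right) = 4 - D$)
$b{\left(U,P \right)} = -60$
$\frac{b{\left(X{\left(-2 \right)},49 \right)} - 1809}{2232 + 3957} = \frac{-60 - 1809}{2232 + 3957} = - \frac{1869}{6189} = \left(-1869\right) \frac{1}{6189} = - \frac{623}{2063}$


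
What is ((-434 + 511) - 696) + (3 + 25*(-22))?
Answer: -1166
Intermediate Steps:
((-434 + 511) - 696) + (3 + 25*(-22)) = (77 - 696) + (3 - 550) = -619 - 547 = -1166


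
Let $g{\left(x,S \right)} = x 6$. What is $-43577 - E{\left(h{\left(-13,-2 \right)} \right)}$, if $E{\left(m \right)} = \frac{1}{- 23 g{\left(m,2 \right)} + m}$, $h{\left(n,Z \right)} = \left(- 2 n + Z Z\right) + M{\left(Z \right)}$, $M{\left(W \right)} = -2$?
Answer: $- \frac{167161371}{3836} \approx -43577.0$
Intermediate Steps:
$g{\left(x,S \right)} = 6 x$
$h{\left(n,Z \right)} = -2 + Z^{2} - 2 n$ ($h{\left(n,Z \right)} = \left(- 2 n + Z Z\right) - 2 = \left(- 2 n + Z^{2}\right) - 2 = \left(Z^{2} - 2 n\right) - 2 = -2 + Z^{2} - 2 n$)
$E{\left(m \right)} = - \frac{1}{137 m}$ ($E{\left(m \right)} = \frac{1}{- 23 \cdot 6 m + m} = \frac{1}{- 138 m + m} = \frac{1}{\left(-137\right) m} = - \frac{1}{137 m}$)
$-43577 - E{\left(h{\left(-13,-2 \right)} \right)} = -43577 - - \frac{1}{137 \left(-2 + \left(-2\right)^{2} - -26\right)} = -43577 - - \frac{1}{137 \left(-2 + 4 + 26\right)} = -43577 - - \frac{1}{137 \cdot 28} = -43577 - \left(- \frac{1}{137}\right) \frac{1}{28} = -43577 - - \frac{1}{3836} = -43577 + \frac{1}{3836} = - \frac{167161371}{3836}$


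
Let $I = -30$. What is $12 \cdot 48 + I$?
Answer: $546$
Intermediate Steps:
$12 \cdot 48 + I = 12 \cdot 48 - 30 = 576 - 30 = 546$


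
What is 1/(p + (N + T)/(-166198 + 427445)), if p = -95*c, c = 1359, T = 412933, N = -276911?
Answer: -261247/33728157913 ≈ -7.7457e-6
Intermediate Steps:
p = -129105 (p = -95*1359 = -129105)
1/(p + (N + T)/(-166198 + 427445)) = 1/(-129105 + (-276911 + 412933)/(-166198 + 427445)) = 1/(-129105 + 136022/261247) = 1/(-33728157913/261247) = -261247/33728157913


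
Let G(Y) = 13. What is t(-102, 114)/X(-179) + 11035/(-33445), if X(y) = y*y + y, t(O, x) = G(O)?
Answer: -70232477/213124918 ≈ -0.32954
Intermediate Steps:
t(O, x) = 13
X(y) = y + y**2 (X(y) = y**2 + y = y + y**2)
t(-102, 114)/X(-179) + 11035/(-33445) = 13/((-179*(1 - 179))) + 11035/(-33445) = 13/((-179*(-178))) + 11035*(-1/33445) = 13/31862 - 2207/6689 = -70232477/213124918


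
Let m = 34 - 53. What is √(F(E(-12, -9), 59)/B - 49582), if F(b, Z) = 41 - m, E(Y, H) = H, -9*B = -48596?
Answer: I*√7318212361867/12149 ≈ 222.67*I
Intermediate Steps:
B = 48596/9 (B = -⅑*(-48596) = 48596/9 ≈ 5399.6)
m = -19
F(b, Z) = 60 (F(b, Z) = 41 - 1*(-19) = 41 + 19 = 60)
√(F(E(-12, -9), 59)/B - 49582) = √(60/(48596/9) - 49582) = √(60*(9/48596) - 49582) = √(135/12149 - 49582) = √(-602371583/12149) = I*√7318212361867/12149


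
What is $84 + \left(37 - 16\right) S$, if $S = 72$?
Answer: $1596$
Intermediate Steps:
$84 + \left(37 - 16\right) S = 84 + \left(37 - 16\right) 72 = 84 + 21 \cdot 72 = 84 + 1512 = 1596$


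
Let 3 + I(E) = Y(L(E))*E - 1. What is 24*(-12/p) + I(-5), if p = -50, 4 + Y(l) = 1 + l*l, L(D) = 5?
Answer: -2706/25 ≈ -108.24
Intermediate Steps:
Y(l) = -3 + l² (Y(l) = -4 + (1 + l*l) = -4 + (1 + l²) = -3 + l²)
I(E) = -4 + 22*E (I(E) = -3 + ((-3 + 5²)*E - 1) = -3 + ((-3 + 25)*E - 1) = -3 + (22*E - 1) = -3 + (-1 + 22*E) = -4 + 22*E)
24*(-12/p) + I(-5) = 24*(-12/(-50)) + (-4 + 22*(-5)) = 24*(-12*(-1/50)) + (-4 - 110) = 24*(6/25) - 114 = 144/25 - 114 = -2706/25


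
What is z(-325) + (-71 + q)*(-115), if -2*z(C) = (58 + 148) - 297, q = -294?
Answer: 84041/2 ≈ 42021.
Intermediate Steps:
z(C) = 91/2 (z(C) = -((58 + 148) - 297)/2 = -(206 - 297)/2 = -1/2*(-91) = 91/2)
z(-325) + (-71 + q)*(-115) = 91/2 + (-71 - 294)*(-115) = 91/2 - 365*(-115) = 91/2 + 41975 = 84041/2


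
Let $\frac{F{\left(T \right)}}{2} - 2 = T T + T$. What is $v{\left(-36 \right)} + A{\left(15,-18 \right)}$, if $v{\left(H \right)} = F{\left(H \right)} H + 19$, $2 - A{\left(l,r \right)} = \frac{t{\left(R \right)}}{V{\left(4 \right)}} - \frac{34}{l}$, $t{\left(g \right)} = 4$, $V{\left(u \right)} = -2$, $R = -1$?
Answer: $- \frac{1362581}{15} \approx -90839.0$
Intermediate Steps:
$A{\left(l,r \right)} = 4 + \frac{34}{l}$ ($A{\left(l,r \right)} = 2 - \left(\frac{4}{-2} - \frac{34}{l}\right) = 2 - \left(4 \left(- \frac{1}{2}\right) - \frac{34}{l}\right) = 2 - \left(-2 - \frac{34}{l}\right) = 2 + \left(2 + \frac{34}{l}\right) = 4 + \frac{34}{l}$)
$F{\left(T \right)} = 4 + 2 T + 2 T^{2}$ ($F{\left(T \right)} = 4 + 2 \left(T T + T\right) = 4 + 2 \left(T^{2} + T\right) = 4 + 2 \left(T + T^{2}\right) = 4 + \left(2 T + 2 T^{2}\right) = 4 + 2 T + 2 T^{2}$)
$v{\left(H \right)} = 19 + H \left(4 + 2 H + 2 H^{2}\right)$ ($v{\left(H \right)} = \left(4 + 2 H + 2 H^{2}\right) H + 19 = H \left(4 + 2 H + 2 H^{2}\right) + 19 = 19 + H \left(4 + 2 H + 2 H^{2}\right)$)
$v{\left(-36 \right)} + A{\left(15,-18 \right)} = \left(19 + 2 \left(-36\right) \left(2 - 36 + \left(-36\right)^{2}\right)\right) + \left(4 + \frac{34}{15}\right) = \left(19 + 2 \left(-36\right) \left(2 - 36 + 1296\right)\right) + \left(4 + 34 \cdot \frac{1}{15}\right) = \left(19 + 2 \left(-36\right) 1262\right) + \left(4 + \frac{34}{15}\right) = \left(19 - 90864\right) + \frac{94}{15} = -90845 + \frac{94}{15} = - \frac{1362581}{15}$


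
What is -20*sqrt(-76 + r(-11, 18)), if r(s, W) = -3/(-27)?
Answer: -20*I*sqrt(683)/3 ≈ -174.23*I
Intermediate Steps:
r(s, W) = 1/9 (r(s, W) = -3*(-1/27) = 1/9)
-20*sqrt(-76 + r(-11, 18)) = -20*sqrt(-76 + 1/9) = -20*I*sqrt(683)/3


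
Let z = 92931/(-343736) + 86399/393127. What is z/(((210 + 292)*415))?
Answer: -6835238573/28152029241991760 ≈ -2.4280e-7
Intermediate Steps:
z = -6835238573/135131902472 (z = 92931*(-1/343736) + 86399*(1/393127) = -92931/343736 + 86399/393127 = -6835238573/135131902472 ≈ -0.050582)
z/(((210 + 292)*415)) = -6835238573*1/(415*(210 + 292))/135131902472 = -6835238573/(135131902472*(502*415)) = -6835238573/135131902472/208330 = -6835238573/135131902472*1/208330 = -6835238573/28152029241991760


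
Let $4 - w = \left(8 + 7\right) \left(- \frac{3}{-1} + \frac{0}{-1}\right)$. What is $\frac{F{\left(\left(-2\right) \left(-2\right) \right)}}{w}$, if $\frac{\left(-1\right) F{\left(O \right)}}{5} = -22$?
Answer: $- \frac{110}{41} \approx -2.6829$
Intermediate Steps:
$F{\left(O \right)} = 110$ ($F{\left(O \right)} = \left(-5\right) \left(-22\right) = 110$)
$w = -41$ ($w = 4 - \left(8 + 7\right) \left(- \frac{3}{-1} + \frac{0}{-1}\right) = 4 - 15 \left(\left(-3\right) \left(-1\right) + 0 \left(-1\right)\right) = 4 - 15 \left(3 + 0\right) = 4 - 15 \cdot 3 = 4 - 45 = -41$)
$\frac{F{\left(\left(-2\right) \left(-2\right) \right)}}{w} = \frac{110}{-41} = 110 \left(- \frac{1}{41}\right) = - \frac{110}{41}$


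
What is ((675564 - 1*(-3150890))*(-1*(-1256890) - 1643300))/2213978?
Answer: -43487649710/65117 ≈ -6.6784e+5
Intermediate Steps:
((675564 - 1*(-3150890))*(-1*(-1256890) - 1643300))/2213978 = ((675564 + 3150890)*(1256890 - 1643300))*(1/2213978) = (3826454*(-386410))*(1/2213978) = -1478580090140*1/2213978 = -43487649710/65117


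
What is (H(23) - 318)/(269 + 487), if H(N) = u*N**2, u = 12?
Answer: 335/42 ≈ 7.9762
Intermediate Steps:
H(N) = 12*N**2
(H(23) - 318)/(269 + 487) = (12*23**2 - 318)/(269 + 487) = (12*529 - 318)/756 = (6348 - 318)*(1/756) = 6030*(1/756) = 335/42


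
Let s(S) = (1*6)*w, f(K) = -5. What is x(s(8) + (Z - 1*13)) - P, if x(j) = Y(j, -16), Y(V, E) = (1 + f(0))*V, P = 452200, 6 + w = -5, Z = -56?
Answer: -451660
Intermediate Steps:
w = -11 (w = -6 - 5 = -11)
s(S) = -66 (s(S) = (1*6)*(-11) = 6*(-11) = -66)
Y(V, E) = -4*V (Y(V, E) = (1 - 5)*V = -4*V)
x(j) = -4*j
x(s(8) + (Z - 1*13)) - P = -4*(-66 + (-56 - 1*13)) - 1*452200 = -4*(-66 + (-56 - 13)) - 452200 = -4*(-66 - 69) - 452200 = -4*(-135) - 452200 = 540 - 452200 = -451660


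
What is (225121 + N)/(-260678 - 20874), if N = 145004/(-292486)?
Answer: -32922297901/41175009136 ≈ -0.79957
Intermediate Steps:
N = -72502/146243 (N = 145004*(-1/292486) = -72502/146243 ≈ -0.49576)
(225121 + N)/(-260678 - 20874) = (225121 - 72502/146243)/(-260678 - 20874) = (32922297901/146243)/(-281552) = (32922297901/146243)*(-1/281552) = -32922297901/41175009136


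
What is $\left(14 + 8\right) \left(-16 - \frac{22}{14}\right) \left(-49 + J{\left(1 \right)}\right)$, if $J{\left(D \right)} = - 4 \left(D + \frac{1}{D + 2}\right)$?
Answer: $\frac{147026}{7} \approx 21004.0$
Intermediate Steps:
$J{\left(D \right)} = - 4 D - \frac{4}{2 + D}$ ($J{\left(D \right)} = - 4 \left(D + \frac{1}{2 + D}\right) = - 4 D - \frac{4}{2 + D}$)
$\left(14 + 8\right) \left(-16 - \frac{22}{14}\right) \left(-49 + J{\left(1 \right)}\right) = \left(14 + 8\right) \left(-16 - \frac{22}{14}\right) \left(-49 + \frac{4 \left(-1 - 1^{2} - 2\right)}{2 + 1}\right) = 22 \left(-16 - \frac{11}{7}\right) \left(-49 + \frac{4 \left(-1 - 1 - 2\right)}{3}\right) = 22 \left(-16 - \frac{11}{7}\right) \left(-49 + 4 \cdot \frac{1}{3} \left(-1 - 1 - 2\right)\right) = 22 \left(- \frac{123}{7}\right) \left(-49 + 4 \cdot \frac{1}{3} \left(-4\right)\right) = - \frac{2706 \left(-49 - \frac{16}{3}\right)}{7} = \left(- \frac{2706}{7}\right) \left(- \frac{163}{3}\right) = \frac{147026}{7}$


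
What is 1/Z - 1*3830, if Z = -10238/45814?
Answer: -19628677/5119 ≈ -3834.5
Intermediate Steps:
Z = -5119/22907 (Z = -10238*1/45814 = -5119/22907 ≈ -0.22347)
1/Z - 1*3830 = 1/(-5119/22907) - 1*3830 = -22907/5119 - 3830 = -19628677/5119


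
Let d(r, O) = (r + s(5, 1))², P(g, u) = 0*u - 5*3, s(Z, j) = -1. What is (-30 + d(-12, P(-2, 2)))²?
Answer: 19321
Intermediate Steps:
P(g, u) = -15 (P(g, u) = 0 - 15 = -15)
d(r, O) = (-1 + r)² (d(r, O) = (r - 1)² = (-1 + r)²)
(-30 + d(-12, P(-2, 2)))² = (-30 + (-1 - 12)²)² = (-30 + (-13)²)² = (-30 + 169)² = 139² = 19321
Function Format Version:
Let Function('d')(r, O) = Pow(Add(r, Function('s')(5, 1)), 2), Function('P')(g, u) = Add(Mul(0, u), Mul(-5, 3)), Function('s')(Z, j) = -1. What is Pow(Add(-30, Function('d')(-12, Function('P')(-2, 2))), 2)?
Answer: 19321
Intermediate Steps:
Function('P')(g, u) = -15 (Function('P')(g, u) = Add(0, -15) = -15)
Function('d')(r, O) = Pow(Add(-1, r), 2) (Function('d')(r, O) = Pow(Add(r, -1), 2) = Pow(Add(-1, r), 2))
Pow(Add(-30, Function('d')(-12, Function('P')(-2, 2))), 2) = Pow(Add(-30, Pow(Add(-1, -12), 2)), 2) = Pow(Add(-30, Pow(-13, 2)), 2) = Pow(Add(-30, 169), 2) = Pow(139, 2) = 19321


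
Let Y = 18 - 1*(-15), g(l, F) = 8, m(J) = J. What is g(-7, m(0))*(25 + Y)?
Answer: 464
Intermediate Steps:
Y = 33 (Y = 18 + 15 = 33)
g(-7, m(0))*(25 + Y) = 8*(25 + 33) = 8*58 = 464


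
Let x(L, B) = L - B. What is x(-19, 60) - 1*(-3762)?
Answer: 3683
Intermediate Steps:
x(-19, 60) - 1*(-3762) = (-19 - 1*60) - 1*(-3762) = (-19 - 60) + 3762 = -79 + 3762 = 3683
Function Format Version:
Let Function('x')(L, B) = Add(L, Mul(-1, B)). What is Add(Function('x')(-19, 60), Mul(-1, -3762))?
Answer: 3683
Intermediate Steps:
Add(Function('x')(-19, 60), Mul(-1, -3762)) = Add(Add(-19, Mul(-1, 60)), Mul(-1, -3762)) = Add(Add(-19, -60), 3762) = Add(-79, 3762) = 3683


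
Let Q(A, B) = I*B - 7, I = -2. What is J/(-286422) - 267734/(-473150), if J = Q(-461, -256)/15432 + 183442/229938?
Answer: 22675631575056857539/40073468661522572400 ≈ 0.56585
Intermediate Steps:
Q(A, B) = -7 - 2*B (Q(A, B) = -2*B - 7 = -7 - 2*B)
J = 491165939/591400536 (J = (-7 - 2*(-256))/15432 + 183442/229938 = (-7 + 512)*(1/15432) + 183442*(1/229938) = 505*(1/15432) + 91721/114969 = 505/15432 + 91721/114969 = 491165939/591400536 ≈ 0.83051)
J/(-286422) - 267734/(-473150) = (491165939/591400536)/(-286422) - 267734/(-473150) = (491165939/591400536)*(-1/286422) - 267734*(-1/473150) = -491165939/169390124322192 + 133867/236575 = 22675631575056857539/40073468661522572400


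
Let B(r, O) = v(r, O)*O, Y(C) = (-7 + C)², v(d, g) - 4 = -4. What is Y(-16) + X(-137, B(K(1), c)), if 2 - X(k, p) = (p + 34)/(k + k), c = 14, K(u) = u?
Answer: 72764/137 ≈ 531.12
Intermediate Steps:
v(d, g) = 0 (v(d, g) = 4 - 4 = 0)
B(r, O) = 0 (B(r, O) = 0*O = 0)
X(k, p) = 2 - (34 + p)/(2*k) (X(k, p) = 2 - (p + 34)/(k + k) = 2 - (34 + p)/(2*k))
Y(-16) + X(-137, B(K(1), c)) = (-7 - 16)² + (½)*(-34 - 1*0 + 4*(-137))/(-137) = (-23)² + (½)*(-1/137)*(-34 + 0 - 548) = 529 + (½)*(-1/137)*(-582) = 529 + 291/137 = 72764/137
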